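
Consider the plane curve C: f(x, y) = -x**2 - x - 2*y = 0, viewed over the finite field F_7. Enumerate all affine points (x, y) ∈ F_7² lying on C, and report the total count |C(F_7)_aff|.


Affine F_7-points: {(0, 0), (1, 6), (2, 4), (3, 1), (4, 4), (5, 6), (6, 0)}; count = 7.

For each of the 49 pairs (x, y) ∈ F_7², evaluate f(x, y) mod 7. Record the zeros.
  x = 0: [0↦0, 1↦5, 2↦3, 3↦1, 4↦6, 5↦4, 6↦2]  zeros at y ∈ {0}
  x = 1: [0↦5, 1↦3, 2↦1, 3↦6, 4↦4, 5↦2, 6↦0]  zeros at y ∈ {6}
  x = 2: [0↦1, 1↦6, 2↦4, 3↦2, 4↦0, 5↦5, 6↦3]  zeros at y ∈ {4}
  x = 3: [0↦2, 1↦0, 2↦5, 3↦3, 4↦1, 5↦6, 6↦4]  zeros at y ∈ {1}
  x = 4: [0↦1, 1↦6, 2↦4, 3↦2, 4↦0, 5↦5, 6↦3]  zeros at y ∈ {4}
  x = 5: [0↦5, 1↦3, 2↦1, 3↦6, 4↦4, 5↦2, 6↦0]  zeros at y ∈ {6}
  x = 6: [0↦0, 1↦5, 2↦3, 3↦1, 4↦6, 5↦4, 6↦2]  zeros at y ∈ {0}
Collecting zeros: affine points = {(0, 0), (1, 6), (2, 4), (3, 1), (4, 4), (5, 6), (6, 0)}.
Total count |C(F_7)_aff| = 7.


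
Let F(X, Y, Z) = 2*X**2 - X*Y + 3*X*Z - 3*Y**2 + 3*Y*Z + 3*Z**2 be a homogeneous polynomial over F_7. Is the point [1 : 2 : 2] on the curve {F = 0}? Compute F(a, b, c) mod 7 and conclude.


F(1,2,2) ≡ 4 (mod 7); P is NOT on the curve.

Evaluate F(1, 2, 2) term-by-term (mod 7).
  2*X**2 ↦ 2·1·1·1 = 2
  -X*Y ↦ -1·1·2·1 = -2
  3*X*Z ↦ 3·1·1·2 = 6
  -3*Y**2 ↦ -3·1·4·1 = -12
  3*Y*Z ↦ 3·1·2·2 = 12
  3*Z**2 ↦ 3·1·1·4 = 12
Sum: F(1, 2, 2) = (2) + (-2) + (6) + (-12) + (12) + (12) = 18.
Reducing mod 7: 18 ≡ 4 (mod 7).
Since F(a, b, c) ≡ 4 ≠ 0 (mod 7), P does NOT lie on the curve.


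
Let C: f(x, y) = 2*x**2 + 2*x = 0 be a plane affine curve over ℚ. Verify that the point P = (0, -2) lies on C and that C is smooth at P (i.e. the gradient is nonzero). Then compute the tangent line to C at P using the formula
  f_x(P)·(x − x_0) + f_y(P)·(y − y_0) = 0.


Tangent line at P: 2*x = 0.

Step 1: f(0, -2) = 0, so P lies on C.
Step 2: partial derivatives
  f_x(x, y) = 4*x + 2, f_y(x, y) = 0.
  f_x(P) = 2, f_y(P) = 0 (gradient nonzero, so P is smooth).
Step 3: tangent line at P: 2·(x − 0) + 0·(y − -2) = 0.
Expanding: 2*x = 0.


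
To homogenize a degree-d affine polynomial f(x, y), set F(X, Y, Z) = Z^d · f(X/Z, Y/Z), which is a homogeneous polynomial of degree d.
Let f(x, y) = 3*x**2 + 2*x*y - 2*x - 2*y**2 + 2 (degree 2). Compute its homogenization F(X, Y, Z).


F(X, Y, Z) = 3*X**2 + 2*X*Y - 2*X*Z - 2*Y**2 + 2*Z**2

deg(f) = 2.
Substitute x = X/Z, y = Y/Z into f, then multiply by Z^2.
  monomial 3·x^2·y^0 ↦ 3·X^2·Y^0·Z^0.
  monomial 2·x^1·y^1 ↦ 2·X^1·Y^1·Z^0.
  monomial -2·x^1·y^0 ↦ -2·X^1·Y^0·Z^1.
  monomial -2·x^0·y^2 ↦ -2·X^0·Y^2·Z^0.
  monomial 2·x^0·y^0 ↦ 2·X^0·Y^0·Z^2.
Collecting: F(X, Y, Z) = 3*X**2 + 2*X*Y - 2*X*Z - 2*Y**2 + 2*Z**2.


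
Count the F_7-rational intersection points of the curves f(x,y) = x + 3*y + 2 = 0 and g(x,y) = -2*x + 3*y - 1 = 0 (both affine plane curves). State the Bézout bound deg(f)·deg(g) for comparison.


Common zeros: {(6, 2)}; count = 1; Bézout bound = 1.

deg(f) = 1, deg(g) = 1, so Bézout bound = 1.
Scan x ∈ F_7. For each x, list the y ∈ F_7 with f(x, y) ≡ 0 and those with g(x, y) ≡ 0 (mod 7); the common zeros in that column are the intersection.
  x = 0: f ≡ 0 at y ∈ {4}; g ≡ 0 at y ∈ {5}; common: ∅.
  x = 1: f ≡ 0 at y ∈ {6}; g ≡ 0 at y ∈ {1}; common: ∅.
  x = 2: f ≡ 0 at y ∈ {1}; g ≡ 0 at y ∈ {4}; common: ∅.
  x = 3: f ≡ 0 at y ∈ {3}; g ≡ 0 at y ∈ {0}; common: ∅.
  x = 4: f ≡ 0 at y ∈ {5}; g ≡ 0 at y ∈ {3}; common: ∅.
  x = 5: f ≡ 0 at y ∈ {0}; g ≡ 0 at y ∈ {6}; common: ∅.
  x = 6: f ≡ 0 at y ∈ {2}; g ≡ 0 at y ∈ {2}; common: {2}.
Collecting: common zeros = {(6, 2)}, so the count is 1.
Comparison with the Bézout bound: 1 ≤ 1 = deg(f)·deg(g), as expected for curves with no common component (the bound is attained).


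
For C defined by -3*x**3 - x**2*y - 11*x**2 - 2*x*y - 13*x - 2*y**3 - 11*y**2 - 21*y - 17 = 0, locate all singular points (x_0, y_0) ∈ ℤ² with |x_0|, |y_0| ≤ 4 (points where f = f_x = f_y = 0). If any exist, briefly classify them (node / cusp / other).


Singular points: {(-1, -2)}; classification: cusp.

Compute partial derivatives:
  f_x = -9*x**2 - 2*x*y - 22*x - 2*y - 13.
  f_y = -x**2 - 2*x - 6*y**2 - 22*y - 21.
Scan x_0 ∈ {−4, ..., 4}. For each x_0, f_y(x_0, y) is a polynomial in y; find its integer roots y ∈ {−4, ..., 4}, then test f_x and f at those candidates.
  x = -4: f_y(-4, y) = -6*y**2 - 22*y - 29; no integer root y with |y| ≤ 4.
  x = -3: f_y(-3, y) = -6*y**2 - 22*y - 24; no integer root y with |y| ≤ 4.
  x = -2: f_y(-2, y) = -6*y**2 - 22*y - 21; no integer root y with |y| ≤ 4.
  x = -1: f_y(-1, y) = -6*y**2 - 22*y - 20; vanishes at y ∈ {-2}. (-1, -2): f_x = 0, f = 0 — SINGULAR.
  x = 0: f_y(0, y) = -6*y**2 - 22*y - 21; no integer root y with |y| ≤ 4.
  x = 1: f_y(1, y) = -6*y**2 - 22*y - 24; no integer root y with |y| ≤ 4.
  x = 2: f_y(2, y) = -6*y**2 - 22*y - 29; no integer root y with |y| ≤ 4.
  x = 3: f_y(3, y) = -6*y**2 - 22*y - 36; no integer root y with |y| ≤ 4.
  x = 4: f_y(4, y) = -6*y**2 - 22*y - 45; no integer root y with |y| ≤ 4.
Only singular point on the grid: (-1, -2).
Classify: substitute x = -1 + u, y = -2 + v and expand: f = -3*u**3 - u**2*v - 2*v**3 + v**2.
No constant or linear terms (consistent with a singular point). Quadratic part: v**2. Cubic part: -3*u**3 - u**2*v - 2*v**3.
The quadratic part v**2 is a perfect square, so there is a single (double) tangent line v = 0, i.e. y = -2. Restricting the cubic part to that line (v = 0) leaves -3*u**3 ≠ 0, so f is not divisible by v and the branch is v² ≈ 3*u**3 to lowest order — this is a cusp.
Classification: cusp.


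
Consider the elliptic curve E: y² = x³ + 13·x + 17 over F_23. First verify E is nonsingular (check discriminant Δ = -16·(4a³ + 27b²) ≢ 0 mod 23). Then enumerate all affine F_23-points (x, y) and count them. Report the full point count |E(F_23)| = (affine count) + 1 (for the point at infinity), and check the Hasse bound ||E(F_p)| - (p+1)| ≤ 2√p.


Affine points = {(1, 10), (1, 13), (4, 8), (4, 15), (5, 0), (6, 9), (6, 14), (8, 9), (8, 14), (9, 9), (9, 14), (19, 4), (19, 19), (21, 11), (21, 12), (22, 7), (22, 16)}; affine count = 17; |E(F_23)| = 18.

Discriminant check: Δ ∝ 4a³ + 27b² = 4·13³ + 27·17² = 4·2197 + 27·289 ≡ 8 (mod 23). Nonzero ⇒ E is nonsingular.
For each x ∈ F_23, compute rhs = x³ + 13·x + 17 mod 23, then count y ∈ F_23 with y² ≡ rhs.
  x = 0: rhs = 17, matching y values: none (0 points).
  x = 1: rhs = 8, matching y values: 10, 13 (2 points).
  x = 2: rhs = 5, matching y values: none (0 points).
  x = 3: rhs = 14, matching y values: none (0 points).
  x = 4: rhs = 18, matching y values: 8, 15 (2 points).
  x = 5: rhs = 0, matching y values: 0 (1 points).
  x = 6: rhs = 12, matching y values: 9, 14 (2 points).
  x = 7: rhs = 14, matching y values: none (0 points).
  x = 8: rhs = 12, matching y values: 9, 14 (2 points).
  x = 9: rhs = 12, matching y values: 9, 14 (2 points).
  x = 10: rhs = 20, matching y values: none (0 points).
  x = 11: rhs = 19, matching y values: none (0 points).
  x = 12: rhs = 15, matching y values: none (0 points).
  x = 13: rhs = 14, matching y values: none (0 points).
  x = 14: rhs = 22, matching y values: none (0 points).
  x = 15: rhs = 22, matching y values: none (0 points).
  x = 16: rhs = 20, matching y values: none (0 points).
  x = 17: rhs = 22, matching y values: none (0 points).
  x = 18: rhs = 11, matching y values: none (0 points).
  x = 19: rhs = 16, matching y values: 4, 19 (2 points).
  x = 20: rhs = 20, matching y values: none (0 points).
  x = 21: rhs = 6, matching y values: 11, 12 (2 points).
  x = 22: rhs = 3, matching y values: 7, 16 (2 points).
Total affine count: 17.
Full point count |E(F_23)| = 17 + 1 = 18.
Hasse bound: |18 − (23+1)| = |-6| = 6 ≤ 2√23 ≈ 9.5917 ✓.


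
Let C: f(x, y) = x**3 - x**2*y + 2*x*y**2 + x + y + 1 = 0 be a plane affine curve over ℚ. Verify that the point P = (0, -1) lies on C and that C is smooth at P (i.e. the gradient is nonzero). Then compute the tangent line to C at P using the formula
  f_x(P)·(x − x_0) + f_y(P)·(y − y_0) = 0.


Tangent line at P: 3*x + y + 1 = 0.

Step 1: f(0, -1) = 0, so P lies on C.
Step 2: partial derivatives
  f_x(x, y) = 3*x**2 - 2*x*y + 2*y**2 + 1, f_y(x, y) = -x**2 + 4*x*y + 1.
  f_x(P) = 3, f_y(P) = 1 (gradient nonzero, so P is smooth).
Step 3: tangent line at P: 3·(x − 0) + 1·(y − -1) = 0.
Expanding: 3*x + y + 1 = 0.


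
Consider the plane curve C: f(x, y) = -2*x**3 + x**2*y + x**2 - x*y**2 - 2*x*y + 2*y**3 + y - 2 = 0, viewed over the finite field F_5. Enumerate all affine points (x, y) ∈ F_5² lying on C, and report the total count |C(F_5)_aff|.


Affine F_5-points: {(0, 3), (0, 4), (2, 3), (3, 2)}; count = 4.

For each of the 25 pairs (x, y) ∈ F_5², evaluate f(x, y) mod 5. Record the zeros.
  x = 0: [0↦3, 1↦1, 2↦1, 3↦0, 4↦0]  zeros at y ∈ {3, 4}
  x = 1: [0↦2, 1↦3, 2↦4, 3↦2, 4↦4]  zeros at y ∈ ∅
  x = 2: [0↦1, 1↦2, 2↦1, 3↦0, 4↦1]  zeros at y ∈ {3}
  x = 3: [0↦3, 1↦1, 2↦0, 3↦2, 4↦4]  zeros at y ∈ {2}
  x = 4: [0↦1, 1↦3, 2↦4, 3↦1, 4↦1]  zeros at y ∈ ∅
Collecting zeros: affine points = {(0, 3), (0, 4), (2, 3), (3, 2)}.
Total count |C(F_5)_aff| = 4.


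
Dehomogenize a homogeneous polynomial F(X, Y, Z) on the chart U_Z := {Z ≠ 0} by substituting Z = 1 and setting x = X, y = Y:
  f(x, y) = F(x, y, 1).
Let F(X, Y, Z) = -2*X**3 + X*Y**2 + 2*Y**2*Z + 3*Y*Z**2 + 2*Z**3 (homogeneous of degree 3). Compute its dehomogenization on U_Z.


f(x, y) = -2*x**3 + x*y**2 + 2*y**2 + 3*y + 2

On U_Z we set Z = 1. Each monomial c·X^i·Y^j·Z^k in F becomes c·x^i·y^j·1^k = c·x^i·y^j.
Substituting Z = 1: F(X, Y, 1) = -2*x**3 + x*y**2 + 2*y**2 + 3*y + 2.
Note: deg(f) ≤ deg(F) = 3; strict inequality happens when F is divisible by Z (lost terms).


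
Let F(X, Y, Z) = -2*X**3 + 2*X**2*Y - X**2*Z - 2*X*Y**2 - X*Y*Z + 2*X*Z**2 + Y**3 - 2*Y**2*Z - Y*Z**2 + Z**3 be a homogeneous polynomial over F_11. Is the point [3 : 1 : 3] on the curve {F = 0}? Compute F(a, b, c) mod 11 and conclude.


F(3,1,3) ≡ 0 (mod 11); P is on the curve.

Evaluate F(3, 1, 3) term-by-term (mod 11).
  -2*X**3 ↦ -2·27·1·1 = -54
  2*X**2*Y ↦ 2·9·1·1 = 18
  -X**2*Z ↦ -1·9·1·3 = -27
  -2*X*Y**2 ↦ -2·3·1·1 = -6
  -X*Y*Z ↦ -1·3·1·3 = -9
  2*X*Z**2 ↦ 2·3·1·9 = 54
  Y**3 ↦ 1·1·1·1 = 1
  -2*Y**2*Z ↦ -2·1·1·3 = -6
  -Y*Z**2 ↦ -1·1·1·9 = -9
  Z**3 ↦ 1·1·1·27 = 27
Sum: F(3, 1, 3) = (-54) + (18) + (-27) + (-6) + (-9) + (54) + (1) + (-6) + (-9) + (27) = -11.
Reducing mod 11: -11 ≡ 0 (mod 11).
Since F(a, b, c) ≡ 0 (mod 11), P lies on the curve.


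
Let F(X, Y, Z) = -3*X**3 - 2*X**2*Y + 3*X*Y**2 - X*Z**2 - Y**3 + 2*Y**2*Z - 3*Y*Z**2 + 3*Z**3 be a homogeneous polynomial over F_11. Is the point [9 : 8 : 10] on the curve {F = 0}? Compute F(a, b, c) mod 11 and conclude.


F(9,8,10) ≡ 0 (mod 11); P is on the curve.

Evaluate F(9, 8, 10) term-by-term (mod 11).
  -3*X**3 ↦ -3·729·1·1 = -2187
  -2*X**2*Y ↦ -2·81·8·1 = -1296
  3*X*Y**2 ↦ 3·9·64·1 = 1728
  -X*Z**2 ↦ -1·9·1·100 = -900
  -Y**3 ↦ -1·1·512·1 = -512
  2*Y**2*Z ↦ 2·1·64·10 = 1280
  -3*Y*Z**2 ↦ -3·1·8·100 = -2400
  3*Z**3 ↦ 3·1·1·1000 = 3000
Sum: F(9, 8, 10) = (-2187) + (-1296) + (1728) + (-900) + (-512) + (1280) + (-2400) + (3000) = -1287.
Reducing mod 11: -1287 ≡ 0 (mod 11).
Since F(a, b, c) ≡ 0 (mod 11), P lies on the curve.


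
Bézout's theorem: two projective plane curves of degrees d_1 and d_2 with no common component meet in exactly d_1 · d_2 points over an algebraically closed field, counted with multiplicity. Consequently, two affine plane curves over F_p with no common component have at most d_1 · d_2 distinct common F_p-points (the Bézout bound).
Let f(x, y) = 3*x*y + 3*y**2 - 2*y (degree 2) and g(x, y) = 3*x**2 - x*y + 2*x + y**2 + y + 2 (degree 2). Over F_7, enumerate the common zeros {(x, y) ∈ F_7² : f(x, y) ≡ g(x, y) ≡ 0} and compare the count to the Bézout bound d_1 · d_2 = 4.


Common zeros: {(0, 3), (1, 0), (3, 0)}; count = 3; Bézout bound = 4.

deg(f) = 2, deg(g) = 2, so Bézout bound = 4.
Scan x ∈ F_7. For each x, list the y ∈ F_7 with f(x, y) ≡ 0 and those with g(x, y) ≡ 0 (mod 7); the common zeros in that column are the intersection.
  x = 0: f ≡ 0 at y ∈ {0, 3}; g ≡ 0 at y ∈ {3}; common: {3}.
  x = 1: f ≡ 0 at y ∈ {0, 2}; g ≡ 0 at y ∈ {0}; common: {0}.
  x = 2: f ≡ 0 at y ∈ {0, 1}; g ≡ 0 at y ∈ ∅; common: ∅.
  x = 3: f ≡ 0 at y ∈ {0}; g ≡ 0 at y ∈ {0, 2}; common: {0}.
  x = 4: f ≡ 0 at y ∈ {0, 6}; g ≡ 0 at y ∈ {1, 2}; common: ∅.
  x = 5: f ≡ 0 at y ∈ {0, 5}; g ≡ 0 at y ∈ {1, 3}; common: ∅.
  x = 6: f ≡ 0 at y ∈ {0, 4}; g ≡ 0 at y ∈ ∅; common: ∅.
Collecting: common zeros = {(0, 3), (1, 0), (3, 0)}, so the count is 3.
Comparison with the Bézout bound: 3 ≤ 4 = deg(f)·deg(g), as expected for curves with no common component (the affine F_7-count falls short of the bound because intersections may lie at infinity, over extension fields, or carry multiplicity).


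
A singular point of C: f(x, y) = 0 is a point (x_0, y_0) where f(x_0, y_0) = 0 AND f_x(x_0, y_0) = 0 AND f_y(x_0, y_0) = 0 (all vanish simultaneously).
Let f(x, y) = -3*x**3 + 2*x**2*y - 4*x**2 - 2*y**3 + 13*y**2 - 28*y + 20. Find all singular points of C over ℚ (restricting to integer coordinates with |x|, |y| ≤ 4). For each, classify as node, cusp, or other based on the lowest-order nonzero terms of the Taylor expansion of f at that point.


Singular points: {(0, 2)}; classification: cusp.

Compute partial derivatives:
  f_x = -9*x**2 + 4*x*y - 8*x.
  f_y = 2*x**2 - 6*y**2 + 26*y - 28.
Scan x_0 ∈ {−4, ..., 4}. For each x_0, f_y(x_0, y) is a polynomial in y; find its integer roots y ∈ {−4, ..., 4}, then test f_x and f at those candidates.
  x = -4: f_y(-4, y) = -6*y**2 + 26*y + 4; no integer root y with |y| ≤ 4.
  x = -3: f_y(-3, y) = -6*y**2 + 26*y - 10; no integer root y with |y| ≤ 4.
  x = -2: f_y(-2, y) = -6*y**2 + 26*y - 20; vanishes at y ∈ {1}. (-2, 1): f_x = -28 ≠ 0.
  x = -1: f_y(-1, y) = -6*y**2 + 26*y - 26; no integer root y with |y| ≤ 4.
  x = 0: f_y(0, y) = -6*y**2 + 26*y - 28; vanishes at y ∈ {2}. (0, 2): f_x = 0, f = 0 — SINGULAR.
  x = 1: f_y(1, y) = -6*y**2 + 26*y - 26; no integer root y with |y| ≤ 4.
  x = 2: f_y(2, y) = -6*y**2 + 26*y - 20; vanishes at y ∈ {1}. (2, 1): f_x = -44 ≠ 0.
  x = 3: f_y(3, y) = -6*y**2 + 26*y - 10; no integer root y with |y| ≤ 4.
  x = 4: f_y(4, y) = -6*y**2 + 26*y + 4; no integer root y with |y| ≤ 4.
Only singular point on the grid: (0, 2).
Classify: substitute x = 0 + u, y = 2 + v and expand: f = -3*u**3 + 2*u**2*v - 2*v**3 + v**2.
No constant or linear terms (consistent with a singular point). Quadratic part: v**2. Cubic part: -3*u**3 + 2*u**2*v - 2*v**3.
The quadratic part v**2 is a perfect square, so there is a single (double) tangent line v = 0, i.e. y = 2. Restricting the cubic part to that line (v = 0) leaves -3*u**3 ≠ 0, so f is not divisible by v and the branch is v² ≈ 3*u**3 to lowest order — this is a cusp.
Classification: cusp.


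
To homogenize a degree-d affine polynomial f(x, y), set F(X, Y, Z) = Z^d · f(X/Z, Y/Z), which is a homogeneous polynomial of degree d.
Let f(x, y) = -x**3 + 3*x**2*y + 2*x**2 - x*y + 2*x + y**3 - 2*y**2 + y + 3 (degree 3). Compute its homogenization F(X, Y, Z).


F(X, Y, Z) = -X**3 + 3*X**2*Y + 2*X**2*Z - X*Y*Z + 2*X*Z**2 + Y**3 - 2*Y**2*Z + Y*Z**2 + 3*Z**3

deg(f) = 3.
Substitute x = X/Z, y = Y/Z into f, then multiply by Z^3.
  monomial -1·x^3·y^0 ↦ -1·X^3·Y^0·Z^0.
  monomial 3·x^2·y^1 ↦ 3·X^2·Y^1·Z^0.
  monomial 2·x^2·y^0 ↦ 2·X^2·Y^0·Z^1.
  monomial -1·x^1·y^1 ↦ -1·X^1·Y^1·Z^1.
  monomial 2·x^1·y^0 ↦ 2·X^1·Y^0·Z^2.
  monomial 1·x^0·y^3 ↦ 1·X^0·Y^3·Z^0.
  monomial -2·x^0·y^2 ↦ -2·X^0·Y^2·Z^1.
  monomial 1·x^0·y^1 ↦ 1·X^0·Y^1·Z^2.
  monomial 3·x^0·y^0 ↦ 3·X^0·Y^0·Z^3.
Collecting: F(X, Y, Z) = -X**3 + 3*X**2*Y + 2*X**2*Z - X*Y*Z + 2*X*Z**2 + Y**3 - 2*Y**2*Z + Y*Z**2 + 3*Z**3.


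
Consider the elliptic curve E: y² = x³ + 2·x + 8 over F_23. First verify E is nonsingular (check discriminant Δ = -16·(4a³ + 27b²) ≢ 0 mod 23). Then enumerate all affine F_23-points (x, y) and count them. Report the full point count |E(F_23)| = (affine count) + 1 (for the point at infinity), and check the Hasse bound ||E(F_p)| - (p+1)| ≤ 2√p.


Affine points = {(0, 10), (0, 13), (3, 8), (3, 15), (6, 11), (6, 12), (10, 4), (10, 19), (11, 2), (11, 21), (12, 9), (12, 14), (13, 0), (15, 3), (15, 20)}; affine count = 15; |E(F_23)| = 16.

Discriminant check: Δ ∝ 4a³ + 27b² = 4·2³ + 27·8² = 4·8 + 27·64 ≡ 12 (mod 23). Nonzero ⇒ E is nonsingular.
For each x ∈ F_23, compute rhs = x³ + 2·x + 8 mod 23, then count y ∈ F_23 with y² ≡ rhs.
  x = 0: rhs = 8, matching y values: 10, 13 (2 points).
  x = 1: rhs = 11, matching y values: none (0 points).
  x = 2: rhs = 20, matching y values: none (0 points).
  x = 3: rhs = 18, matching y values: 8, 15 (2 points).
  x = 4: rhs = 11, matching y values: none (0 points).
  x = 5: rhs = 5, matching y values: none (0 points).
  x = 6: rhs = 6, matching y values: 11, 12 (2 points).
  x = 7: rhs = 20, matching y values: none (0 points).
  x = 8: rhs = 7, matching y values: none (0 points).
  x = 9: rhs = 19, matching y values: none (0 points).
  x = 10: rhs = 16, matching y values: 4, 19 (2 points).
  x = 11: rhs = 4, matching y values: 2, 21 (2 points).
  x = 12: rhs = 12, matching y values: 9, 14 (2 points).
  x = 13: rhs = 0, matching y values: 0 (1 points).
  x = 14: rhs = 20, matching y values: none (0 points).
  x = 15: rhs = 9, matching y values: 3, 20 (2 points).
  x = 16: rhs = 19, matching y values: none (0 points).
  x = 17: rhs = 10, matching y values: none (0 points).
  x = 18: rhs = 11, matching y values: none (0 points).
  x = 19: rhs = 5, matching y values: none (0 points).
  x = 20: rhs = 21, matching y values: none (0 points).
  x = 21: rhs = 19, matching y values: none (0 points).
  x = 22: rhs = 5, matching y values: none (0 points).
Total affine count: 15.
Full point count |E(F_23)| = 15 + 1 = 16.
Hasse bound: |16 − (23+1)| = |-8| = 8 ≤ 2√23 ≈ 9.5917 ✓.


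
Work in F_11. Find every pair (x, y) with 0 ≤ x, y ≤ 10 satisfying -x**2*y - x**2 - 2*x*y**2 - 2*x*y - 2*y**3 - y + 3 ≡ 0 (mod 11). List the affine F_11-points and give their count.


Affine F_11-points: {(0, 1), (2, 5), (2, 7), (2, 8), (4, 8), (5, 0), (6, 0), (6, 7), (6, 9), (7, 3), (9, 1), (9, 3), (9, 9), (10, 5)}; count = 14.

For each of the 121 pairs (x, y) ∈ F_11², evaluate f(x, y) mod 11. Record the zeros.
  x = 0: [0↦3, 1↦0, 2↦7, 3↦1, 4↦3, 5↦1, 6↦5, 7↦3, 8↦5, 9↦10, 10↦6]  zeros at y ∈ {1}
  x = 1: [0↦2, 1↦5, 2↦3, 3↦6, 4↦2, 5↦1, 6↦2, 7↦4, 8↦6, 9↦7, 10↦6]  zeros at y ∈ ∅
  x = 2: [0↦10, 1↦6, 2↦4, 3↦3, 4↦2, 5↦0, 6↦7, 7↦0, 8↦0, 9↦6, 10↦6]  zeros at y ∈ {5, 7, 8}
  x = 3: [0↦5, 1↦3, 2↦10, 3↦3, 4↦3, 5↦9, 6↦9, 7↦2, 8↦9, 9↦7, 10↦6]  zeros at y ∈ ∅
  x = 4: [0↦9, 1↦7, 2↦10, 3↦6, 4↦5, 5↦6, 6↦8, 7↦10, 8↦0, 9↦10, 10↦6]  zeros at y ∈ {8}
  x = 5: [0↦0, 1↦7, 2↦4, 3↦1, 4↦8, 5↦2, 6↦4, 7↦2, 8↦6, 9↦4, 10↦6]  zeros at y ∈ {0}
  x = 6: [0↦0, 1↦3, 2↦3, 3↦10, 4↦1, 5↦8, 6↦8, 7↦0, 8↦5, 9↦0, 10↦6]  zeros at y ∈ {0, 7, 9}
  x = 7: [0↦9, 1↦6, 2↦7, 3↦0, 4↦6, 5↦2, 6↦9, 7↦4, 8↦8, 9↦9, 10↦6]  zeros at y ∈ {3}
  x = 8: [0↦5, 1↦5, 2↦5, 3↦4, 4↦1, 5↦6, 6↦7, 7↦3, 8↦4, 9↦9, 10↦6]  zeros at y ∈ ∅
  x = 9: [0↦10, 1↦0, 2↦8, 3↦0, 4↦8, 5↦9, 6↦2, 7↦8, 8↦4, 9↦0, 10↦6]  zeros at y ∈ {1, 3, 9}
  x = 10: [0↦2, 1↦2, 2↦5, 3↦10, 4↦5, 5↦0, 6↦5, 7↦8, 8↦8, 9↦4, 10↦6]  zeros at y ∈ {5}
Collecting zeros: affine points = {(0, 1), (2, 5), (2, 7), (2, 8), (4, 8), (5, 0), (6, 0), (6, 7), (6, 9), (7, 3), (9, 1), (9, 3), (9, 9), (10, 5)}.
Total count |C(F_11)_aff| = 14.


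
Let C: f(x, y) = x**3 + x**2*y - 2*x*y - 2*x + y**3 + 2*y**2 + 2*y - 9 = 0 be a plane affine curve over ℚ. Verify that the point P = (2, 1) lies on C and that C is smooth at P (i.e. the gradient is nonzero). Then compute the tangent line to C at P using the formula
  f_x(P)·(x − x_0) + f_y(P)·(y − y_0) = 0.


Tangent line at P: 12*x + 9*y - 33 = 0.

Step 1: f(2, 1) = 0, so P lies on C.
Step 2: partial derivatives
  f_x(x, y) = 3*x**2 + 2*x*y - 2*y - 2, f_y(x, y) = x**2 - 2*x + 3*y**2 + 4*y + 2.
  f_x(P) = 12, f_y(P) = 9 (gradient nonzero, so P is smooth).
Step 3: tangent line at P: 12·(x − 2) + 9·(y − 1) = 0.
Expanding: 12*x + 9*y - 33 = 0.


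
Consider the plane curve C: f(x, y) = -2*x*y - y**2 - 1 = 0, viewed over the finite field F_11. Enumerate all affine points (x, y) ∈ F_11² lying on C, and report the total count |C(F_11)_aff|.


Affine F_11-points: {(1, 10), (2, 3), (2, 4), (4, 5), (4, 9), (7, 2), (7, 6), (9, 7), (9, 8), (10, 1)}; count = 10.

For each of the 121 pairs (x, y) ∈ F_11², evaluate f(x, y) mod 11. Record the zeros.
  x = 0: [0↦10, 1↦9, 2↦6, 3↦1, 4↦5, 5↦7, 6↦7, 7↦5, 8↦1, 9↦6, 10↦9]  zeros at y ∈ ∅
  x = 1: [0↦10, 1↦7, 2↦2, 3↦6, 4↦8, 5↦8, 6↦6, 7↦2, 8↦7, 9↦10, 10↦0]  zeros at y ∈ {10}
  x = 2: [0↦10, 1↦5, 2↦9, 3↦0, 4↦0, 5↦9, 6↦5, 7↦10, 8↦2, 9↦3, 10↦2]  zeros at y ∈ {3, 4}
  x = 3: [0↦10, 1↦3, 2↦5, 3↦5, 4↦3, 5↦10, 6↦4, 7↦7, 8↦8, 9↦7, 10↦4]  zeros at y ∈ ∅
  x = 4: [0↦10, 1↦1, 2↦1, 3↦10, 4↦6, 5↦0, 6↦3, 7↦4, 8↦3, 9↦0, 10↦6]  zeros at y ∈ {5, 9}
  x = 5: [0↦10, 1↦10, 2↦8, 3↦4, 4↦9, 5↦1, 6↦2, 7↦1, 8↦9, 9↦4, 10↦8]  zeros at y ∈ ∅
  x = 6: [0↦10, 1↦8, 2↦4, 3↦9, 4↦1, 5↦2, 6↦1, 7↦9, 8↦4, 9↦8, 10↦10]  zeros at y ∈ ∅
  x = 7: [0↦10, 1↦6, 2↦0, 3↦3, 4↦4, 5↦3, 6↦0, 7↦6, 8↦10, 9↦1, 10↦1]  zeros at y ∈ {2, 6}
  x = 8: [0↦10, 1↦4, 2↦7, 3↦8, 4↦7, 5↦4, 6↦10, 7↦3, 8↦5, 9↦5, 10↦3]  zeros at y ∈ ∅
  x = 9: [0↦10, 1↦2, 2↦3, 3↦2, 4↦10, 5↦5, 6↦9, 7↦0, 8↦0, 9↦9, 10↦5]  zeros at y ∈ {7, 8}
  x = 10: [0↦10, 1↦0, 2↦10, 3↦7, 4↦2, 5↦6, 6↦8, 7↦8, 8↦6, 9↦2, 10↦7]  zeros at y ∈ {1}
Collecting zeros: affine points = {(1, 10), (2, 3), (2, 4), (4, 5), (4, 9), (7, 2), (7, 6), (9, 7), (9, 8), (10, 1)}.
Total count |C(F_11)_aff| = 10.


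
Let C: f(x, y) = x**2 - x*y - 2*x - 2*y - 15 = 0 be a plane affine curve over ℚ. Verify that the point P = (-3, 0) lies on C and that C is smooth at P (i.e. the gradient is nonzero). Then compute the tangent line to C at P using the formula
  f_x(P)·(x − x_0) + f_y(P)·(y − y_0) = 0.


Tangent line at P: -8*x + y - 24 = 0.

Step 1: f(-3, 0) = 0, so P lies on C.
Step 2: partial derivatives
  f_x(x, y) = 2*x - y - 2, f_y(x, y) = -x - 2.
  f_x(P) = -8, f_y(P) = 1 (gradient nonzero, so P is smooth).
Step 3: tangent line at P: -8·(x − -3) + 1·(y − 0) = 0.
Expanding: -8*x + y - 24 = 0.


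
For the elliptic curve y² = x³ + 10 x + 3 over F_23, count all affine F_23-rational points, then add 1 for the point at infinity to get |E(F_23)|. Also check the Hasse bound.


Affine points = {(0, 7), (0, 16), (2, 10), (2, 13), (6, 7), (6, 16), (7, 5), (7, 18), (11, 8), (11, 15), (14, 9), (14, 14), (15, 3), (15, 20), (16, 2), (16, 21), (17, 7), (17, 16), (18, 9), (18, 14)}; affine count = 20; |E(F_23)| = 21.

Discriminant check: Δ ∝ 4a³ + 27b² = 4·10³ + 27·3² = 4·1000 + 27·9 ≡ 11 (mod 23). Nonzero ⇒ E is nonsingular.
For each x ∈ F_23, compute rhs = x³ + 10·x + 3 mod 23, then count y ∈ F_23 with y² ≡ rhs.
  x = 0: rhs = 3, matching y values: 7, 16 (2 points).
  x = 1: rhs = 14, matching y values: none (0 points).
  x = 2: rhs = 8, matching y values: 10, 13 (2 points).
  x = 3: rhs = 14, matching y values: none (0 points).
  x = 4: rhs = 15, matching y values: none (0 points).
  x = 5: rhs = 17, matching y values: none (0 points).
  x = 6: rhs = 3, matching y values: 7, 16 (2 points).
  x = 7: rhs = 2, matching y values: 5, 18 (2 points).
  x = 8: rhs = 20, matching y values: none (0 points).
  x = 9: rhs = 17, matching y values: none (0 points).
  x = 10: rhs = 22, matching y values: none (0 points).
  x = 11: rhs = 18, matching y values: 8, 15 (2 points).
  x = 12: rhs = 11, matching y values: none (0 points).
  x = 13: rhs = 7, matching y values: none (0 points).
  x = 14: rhs = 12, matching y values: 9, 14 (2 points).
  x = 15: rhs = 9, matching y values: 3, 20 (2 points).
  x = 16: rhs = 4, matching y values: 2, 21 (2 points).
  x = 17: rhs = 3, matching y values: 7, 16 (2 points).
  x = 18: rhs = 12, matching y values: 9, 14 (2 points).
  x = 19: rhs = 14, matching y values: none (0 points).
  x = 20: rhs = 15, matching y values: none (0 points).
  x = 21: rhs = 21, matching y values: none (0 points).
  x = 22: rhs = 15, matching y values: none (0 points).
Total affine count: 20.
Full point count |E(F_23)| = 20 + 1 = 21.
Hasse bound: |21 − (23+1)| = |-3| = 3 ≤ 2√23 ≈ 9.5917 ✓.


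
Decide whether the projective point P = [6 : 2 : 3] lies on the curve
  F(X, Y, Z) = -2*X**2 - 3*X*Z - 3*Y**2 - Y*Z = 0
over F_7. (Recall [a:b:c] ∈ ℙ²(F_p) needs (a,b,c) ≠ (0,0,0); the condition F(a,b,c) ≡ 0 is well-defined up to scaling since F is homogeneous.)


F(6,2,3) ≡ 3 (mod 7); P is NOT on the curve.

Evaluate F(6, 2, 3) term-by-term (mod 7).
  -2*X**2 ↦ -2·36·1·1 = -72
  -3*X*Z ↦ -3·6·1·3 = -54
  -3*Y**2 ↦ -3·1·4·1 = -12
  -Y*Z ↦ -1·1·2·3 = -6
Sum: F(6, 2, 3) = (-72) + (-54) + (-12) + (-6) = -144.
Reducing mod 7: -144 ≡ 3 (mod 7).
Since F(a, b, c) ≡ 3 ≠ 0 (mod 7), P does NOT lie on the curve.


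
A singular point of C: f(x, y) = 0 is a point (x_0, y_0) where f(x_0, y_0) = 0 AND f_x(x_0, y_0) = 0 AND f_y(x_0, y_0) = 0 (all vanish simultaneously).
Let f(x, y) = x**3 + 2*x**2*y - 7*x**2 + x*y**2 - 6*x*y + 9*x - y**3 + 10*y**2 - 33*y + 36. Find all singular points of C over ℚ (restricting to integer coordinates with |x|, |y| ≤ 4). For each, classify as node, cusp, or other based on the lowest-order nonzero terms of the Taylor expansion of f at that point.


Singular points: {(0, 3)}; classification: node.

Compute partial derivatives:
  f_x = 3*x**2 + 4*x*y - 14*x + y**2 - 6*y + 9.
  f_y = 2*x**2 + 2*x*y - 6*x - 3*y**2 + 20*y - 33.
Scan x_0 ∈ {−4, ..., 4}. For each x_0, f_y(x_0, y) is a polynomial in y; find its integer roots y ∈ {−4, ..., 4}, then test f_x and f at those candidates.
  x = -4: f_y(-4, y) = -3*y**2 + 12*y + 23; no integer root y with |y| ≤ 4.
  x = -3: f_y(-3, y) = -3*y**2 + 14*y + 3; no integer root y with |y| ≤ 4.
  x = -2: f_y(-2, y) = -3*y**2 + 16*y - 13; vanishes at y ∈ {1}. (-2, 1): f_x = 36 ≠ 0.
  x = -1: f_y(-1, y) = -3*y**2 + 18*y - 25; no integer root y with |y| ≤ 4.
  x = 0: f_y(0, y) = -3*y**2 + 20*y - 33; vanishes at y ∈ {3}. (0, 3): f_x = 0, f = 0 — SINGULAR.
  x = 1: f_y(1, y) = -3*y**2 + 22*y - 37; no integer root y with |y| ≤ 4.
  x = 2: f_y(2, y) = -3*y**2 + 24*y - 37; no integer root y with |y| ≤ 4.
  x = 3: f_y(3, y) = -3*y**2 + 26*y - 33; no integer root y with |y| ≤ 4.
  x = 4: f_y(4, y) = -3*y**2 + 28*y - 25; vanishes at y ∈ {1}. (4, 1): f_x = 12 ≠ 0.
Only singular point on the grid: (0, 3).
Classify: substitute x = 0 + u, y = 3 + v and expand: f = u**3 + 2*u**2*v - u**2 + u*v**2 - v**3 + v**2.
No constant or linear terms (consistent with a singular point). Quadratic part: -u**2 + v**2. Cubic part: u**3 + 2*u**2*v + u*v**2 - v**3.
The quadratic part v**2 - u**2 = (v − u)(v + u) splits into two distinct linear factors, so there are two distinct tangent lines y − 3 = ±(x − 0) — this is a node (ordinary double point).
Classification: node.


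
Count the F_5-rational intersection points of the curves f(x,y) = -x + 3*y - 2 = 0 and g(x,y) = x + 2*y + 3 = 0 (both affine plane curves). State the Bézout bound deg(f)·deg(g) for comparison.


Common zeros: ∅; count = 0; Bézout bound = 1.

deg(f) = 1, deg(g) = 1, so Bézout bound = 1.
Scan x ∈ F_5. For each x, list the y ∈ F_5 with f(x, y) ≡ 0 and those with g(x, y) ≡ 0 (mod 5); the common zeros in that column are the intersection.
  x = 0: f ≡ 0 at y ∈ {4}; g ≡ 0 at y ∈ {1}; common: ∅.
  x = 1: f ≡ 0 at y ∈ {1}; g ≡ 0 at y ∈ {3}; common: ∅.
  x = 2: f ≡ 0 at y ∈ {3}; g ≡ 0 at y ∈ {0}; common: ∅.
  x = 3: f ≡ 0 at y ∈ {0}; g ≡ 0 at y ∈ {2}; common: ∅.
  x = 4: f ≡ 0 at y ∈ {2}; g ≡ 0 at y ∈ {4}; common: ∅.
Collecting: common zeros = ∅, so the count is 0.
Comparison with the Bézout bound: 0 ≤ 1 = deg(f)·deg(g), as expected for curves with no common component (the affine F_5-count falls short of the bound because intersections may lie at infinity, over extension fields, or carry multiplicity).


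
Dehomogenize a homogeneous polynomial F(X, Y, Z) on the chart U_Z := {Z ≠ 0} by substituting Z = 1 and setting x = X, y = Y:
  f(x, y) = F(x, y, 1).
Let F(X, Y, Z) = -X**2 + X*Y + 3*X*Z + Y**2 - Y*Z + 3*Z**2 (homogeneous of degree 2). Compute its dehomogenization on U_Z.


f(x, y) = -x**2 + x*y + 3*x + y**2 - y + 3

On U_Z we set Z = 1. Each monomial c·X^i·Y^j·Z^k in F becomes c·x^i·y^j·1^k = c·x^i·y^j.
Substituting Z = 1: F(X, Y, 1) = -x**2 + x*y + 3*x + y**2 - y + 3.
Note: deg(f) ≤ deg(F) = 2; strict inequality happens when F is divisible by Z (lost terms).


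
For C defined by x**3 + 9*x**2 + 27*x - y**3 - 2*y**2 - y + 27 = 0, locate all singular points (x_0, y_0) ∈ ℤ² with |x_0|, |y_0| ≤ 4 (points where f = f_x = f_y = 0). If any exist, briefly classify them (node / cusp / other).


Singular points: {(-3, -1)}; classification: cusp.

Compute partial derivatives:
  f_x = 3*x**2 + 18*x + 27.
  f_y = -3*y**2 - 4*y - 1.
Scan x_0 ∈ {−4, ..., 4}. For each x_0, f_y(x_0, y) is a polynomial in y; find its integer roots y ∈ {−4, ..., 4}, then test f_x and f at those candidates.
  x = -4: f_y(-4, y) = -3*y**2 - 4*y - 1; vanishes at y ∈ {-1}. (-4, -1): f_x = 3 ≠ 0.
  x = -3: f_y(-3, y) = -3*y**2 - 4*y - 1; vanishes at y ∈ {-1}. (-3, -1): f_x = 0, f = 0 — SINGULAR.
  x = -2: f_y(-2, y) = -3*y**2 - 4*y - 1; vanishes at y ∈ {-1}. (-2, -1): f_x = 3 ≠ 0.
  x = -1: f_y(-1, y) = -3*y**2 - 4*y - 1; vanishes at y ∈ {-1}. (-1, -1): f_x = 12 ≠ 0.
  x = 0: f_y(0, y) = -3*y**2 - 4*y - 1; vanishes at y ∈ {-1}. (0, -1): f_x = 27 ≠ 0.
  x = 1: f_y(1, y) = -3*y**2 - 4*y - 1; vanishes at y ∈ {-1}. (1, -1): f_x = 48 ≠ 0.
  x = 2: f_y(2, y) = -3*y**2 - 4*y - 1; vanishes at y ∈ {-1}. (2, -1): f_x = 75 ≠ 0.
  x = 3: f_y(3, y) = -3*y**2 - 4*y - 1; vanishes at y ∈ {-1}. (3, -1): f_x = 108 ≠ 0.
  x = 4: f_y(4, y) = -3*y**2 - 4*y - 1; vanishes at y ∈ {-1}. (4, -1): f_x = 147 ≠ 0.
Only singular point on the grid: (-3, -1).
Classify: substitute x = -3 + u, y = -1 + v and expand: f = u**3 - v**3 + v**2.
No constant or linear terms (consistent with a singular point). Quadratic part: v**2. Cubic part: u**3 - v**3.
The quadratic part v**2 is a perfect square, so there is a single (double) tangent line v = 0, i.e. y = -1. Restricting the cubic part to that line (v = 0) leaves u**3 ≠ 0, so f is not divisible by v and the branch is v² ≈ -u**3 to lowest order — this is a cusp.
Classification: cusp.


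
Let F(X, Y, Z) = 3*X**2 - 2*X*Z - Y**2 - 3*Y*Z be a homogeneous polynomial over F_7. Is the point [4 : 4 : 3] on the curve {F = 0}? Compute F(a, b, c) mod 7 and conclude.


F(4,4,3) ≡ 0 (mod 7); P is on the curve.

Evaluate F(4, 4, 3) term-by-term (mod 7).
  3*X**2 ↦ 3·16·1·1 = 48
  -2*X*Z ↦ -2·4·1·3 = -24
  -Y**2 ↦ -1·1·16·1 = -16
  -3*Y*Z ↦ -3·1·4·3 = -36
Sum: F(4, 4, 3) = (48) + (-24) + (-16) + (-36) = -28.
Reducing mod 7: -28 ≡ 0 (mod 7).
Since F(a, b, c) ≡ 0 (mod 7), P lies on the curve.


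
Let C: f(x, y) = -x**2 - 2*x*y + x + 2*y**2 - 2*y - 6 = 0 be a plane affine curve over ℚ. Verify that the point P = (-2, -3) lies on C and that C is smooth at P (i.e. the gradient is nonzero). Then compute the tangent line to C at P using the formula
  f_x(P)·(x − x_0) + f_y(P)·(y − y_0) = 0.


Tangent line at P: 11*x - 10*y - 8 = 0.

Step 1: f(-2, -3) = 0, so P lies on C.
Step 2: partial derivatives
  f_x(x, y) = -2*x - 2*y + 1, f_y(x, y) = -2*x + 4*y - 2.
  f_x(P) = 11, f_y(P) = -10 (gradient nonzero, so P is smooth).
Step 3: tangent line at P: 11·(x − -2) + -10·(y − -3) = 0.
Expanding: 11*x - 10*y - 8 = 0.


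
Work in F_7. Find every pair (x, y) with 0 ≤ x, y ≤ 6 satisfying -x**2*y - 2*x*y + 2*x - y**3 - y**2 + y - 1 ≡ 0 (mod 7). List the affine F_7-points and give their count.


Affine F_7-points: {(0, 4), (2, 4), (2, 5), (3, 2), (4, 0), (4, 3)}; count = 6.

For each of the 49 pairs (x, y) ∈ F_7², evaluate f(x, y) mod 7. Record the zeros.
  x = 0: [0↦6, 1↦5, 2↦3, 3↦1, 4↦0, 5↦1, 6↦5]  zeros at y ∈ {4}
  x = 1: [0↦1, 1↦4, 2↦6, 3↦1, 4↦4, 5↦2, 6↦3]  zeros at y ∈ ∅
  x = 2: [0↦3, 1↦1, 2↦5, 3↦2, 4↦0, 5↦0, 6↦3]  zeros at y ∈ {4, 5}
  x = 3: [0↦5, 1↦3, 2↦0, 3↦4, 4↦2, 5↦2, 6↦5]  zeros at y ∈ {2}
  x = 4: [0↦0, 1↦3, 2↦5, 3↦0, 4↦3, 5↦1, 6↦2]  zeros at y ∈ {0, 3}
  x = 5: [0↦2, 1↦1, 2↦6, 3↦4, 4↦3, 5↦4, 6↦1]  zeros at y ∈ ∅
  x = 6: [0↦4, 1↦4, 2↦3, 3↦2, 4↦2, 5↦4, 6↦2]  zeros at y ∈ ∅
Collecting zeros: affine points = {(0, 4), (2, 4), (2, 5), (3, 2), (4, 0), (4, 3)}.
Total count |C(F_7)_aff| = 6.


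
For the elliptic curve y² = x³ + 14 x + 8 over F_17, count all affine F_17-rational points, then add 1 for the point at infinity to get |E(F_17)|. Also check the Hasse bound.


Affine points = {(0, 5), (0, 12), (3, 3), (3, 14), (4, 3), (4, 14), (5, 4), (5, 13), (6, 6), (6, 11), (9, 8), (9, 9), (10, 3), (10, 14), (12, 0)}; affine count = 15; |E(F_17)| = 16.

Discriminant check: Δ ∝ 4a³ + 27b² = 4·14³ + 27·8² = 4·2744 + 27·64 ≡ 5 (mod 17). Nonzero ⇒ E is nonsingular.
For each x ∈ F_17, compute rhs = x³ + 14·x + 8 mod 17, then count y ∈ F_17 with y² ≡ rhs.
  x = 0: rhs = 8, matching y values: 5, 12 (2 points).
  x = 1: rhs = 6, matching y values: none (0 points).
  x = 2: rhs = 10, matching y values: none (0 points).
  x = 3: rhs = 9, matching y values: 3, 14 (2 points).
  x = 4: rhs = 9, matching y values: 3, 14 (2 points).
  x = 5: rhs = 16, matching y values: 4, 13 (2 points).
  x = 6: rhs = 2, matching y values: 6, 11 (2 points).
  x = 7: rhs = 7, matching y values: none (0 points).
  x = 8: rhs = 3, matching y values: none (0 points).
  x = 9: rhs = 13, matching y values: 8, 9 (2 points).
  x = 10: rhs = 9, matching y values: 3, 14 (2 points).
  x = 11: rhs = 14, matching y values: none (0 points).
  x = 12: rhs = 0, matching y values: 0 (1 points).
  x = 13: rhs = 7, matching y values: none (0 points).
  x = 14: rhs = 7, matching y values: none (0 points).
  x = 15: rhs = 6, matching y values: none (0 points).
  x = 16: rhs = 10, matching y values: none (0 points).
Total affine count: 15.
Full point count |E(F_17)| = 15 + 1 = 16.
Hasse bound: |16 − (17+1)| = |-2| = 2 ≤ 2√17 ≈ 8.2462 ✓.


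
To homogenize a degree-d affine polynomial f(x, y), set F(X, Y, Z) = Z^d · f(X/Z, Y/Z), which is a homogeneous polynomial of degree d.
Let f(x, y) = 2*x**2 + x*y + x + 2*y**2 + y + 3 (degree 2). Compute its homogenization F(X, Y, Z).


F(X, Y, Z) = 2*X**2 + X*Y + X*Z + 2*Y**2 + Y*Z + 3*Z**2

deg(f) = 2.
Substitute x = X/Z, y = Y/Z into f, then multiply by Z^2.
  monomial 2·x^2·y^0 ↦ 2·X^2·Y^0·Z^0.
  monomial 1·x^1·y^1 ↦ 1·X^1·Y^1·Z^0.
  monomial 1·x^1·y^0 ↦ 1·X^1·Y^0·Z^1.
  monomial 2·x^0·y^2 ↦ 2·X^0·Y^2·Z^0.
  monomial 1·x^0·y^1 ↦ 1·X^0·Y^1·Z^1.
  monomial 3·x^0·y^0 ↦ 3·X^0·Y^0·Z^2.
Collecting: F(X, Y, Z) = 2*X**2 + X*Y + X*Z + 2*Y**2 + Y*Z + 3*Z**2.


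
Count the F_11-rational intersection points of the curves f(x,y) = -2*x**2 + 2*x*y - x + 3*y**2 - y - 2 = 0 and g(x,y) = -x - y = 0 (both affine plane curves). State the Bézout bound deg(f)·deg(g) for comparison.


Common zeros: {(3, 8), (8, 3)}; count = 2; Bézout bound = 2.

deg(f) = 2, deg(g) = 1, so Bézout bound = 2.
Scan x ∈ F_11. For each x, list the y ∈ F_11 with f(x, y) ≡ 0 and those with g(x, y) ≡ 0 (mod 11); the common zeros in that column are the intersection.
  x = 0: f ≡ 0 at y ∈ {1, 3}; g ≡ 0 at y ∈ {0}; common: ∅.
  x = 1: f ≡ 0 at y ∈ ∅; g ≡ 0 at y ∈ {10}; common: ∅.
  x = 2: f ≡ 0 at y ∈ ∅; g ≡ 0 at y ∈ {9}; common: ∅.
  x = 3: f ≡ 0 at y ∈ {5, 8}; g ≡ 0 at y ∈ {8}; common: {8}.
  x = 4: f ≡ 0 at y ∈ ∅; g ≡ 0 at y ∈ {7}; common: ∅.
  x = 5: f ≡ 0 at y ∈ ∅; g ≡ 0 at y ∈ {6}; common: ∅.
  x = 6: f ≡ 0 at y ∈ {1, 10}; g ≡ 0 at y ∈ {5}; common: ∅.
  x = 7: f ≡ 0 at y ∈ {5, 9}; g ≡ 0 at y ∈ {4}; common: ∅.
  x = 8: f ≡ 0 at y ∈ {3}; g ≡ 0 at y ∈ {3}; common: {3}.
  x = 9: f ≡ 0 at y ∈ {10}; g ≡ 0 at y ∈ {2}; common: ∅.
  x = 10: f ≡ 0 at y ∈ {4, 8}; g ≡ 0 at y ∈ {1}; common: ∅.
Collecting: common zeros = {(3, 8), (8, 3)}, so the count is 2.
Comparison with the Bézout bound: 2 ≤ 2 = deg(f)·deg(g), as expected for curves with no common component (the bound is attained).


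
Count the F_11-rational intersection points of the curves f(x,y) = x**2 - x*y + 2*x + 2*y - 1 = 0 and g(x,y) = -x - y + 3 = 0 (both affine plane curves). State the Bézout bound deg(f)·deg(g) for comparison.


Common zeros: ∅; count = 0; Bézout bound = 2.

deg(f) = 2, deg(g) = 1, so Bézout bound = 2.
Scan x ∈ F_11. For each x, list the y ∈ F_11 with f(x, y) ≡ 0 and those with g(x, y) ≡ 0 (mod 11); the common zeros in that column are the intersection.
  x = 0: f ≡ 0 at y ∈ {6}; g ≡ 0 at y ∈ {3}; common: ∅.
  x = 1: f ≡ 0 at y ∈ {9}; g ≡ 0 at y ∈ {2}; common: ∅.
  x = 2: f ≡ 0 at y ∈ ∅; g ≡ 0 at y ∈ {1}; common: ∅.
  x = 3: f ≡ 0 at y ∈ {3}; g ≡ 0 at y ∈ {0}; common: ∅.
  x = 4: f ≡ 0 at y ∈ {6}; g ≡ 0 at y ∈ {10}; common: ∅.
  x = 5: f ≡ 0 at y ∈ {4}; g ≡ 0 at y ∈ {9}; common: ∅.
  x = 6: f ≡ 0 at y ∈ {9}; g ≡ 0 at y ∈ {8}; common: ∅.
  x = 7: f ≡ 0 at y ∈ {8}; g ≡ 0 at y ∈ {7}; common: ∅.
  x = 8: f ≡ 0 at y ∈ {4}; g ≡ 0 at y ∈ {6}; common: ∅.
  x = 9: f ≡ 0 at y ∈ {3}; g ≡ 0 at y ∈ {5}; common: ∅.
  x = 10: f ≡ 0 at y ∈ {8}; g ≡ 0 at y ∈ {4}; common: ∅.
Collecting: common zeros = ∅, so the count is 0.
Comparison with the Bézout bound: 0 ≤ 2 = deg(f)·deg(g), as expected for curves with no common component (the affine F_11-count falls short of the bound because intersections may lie at infinity, over extension fields, or carry multiplicity).


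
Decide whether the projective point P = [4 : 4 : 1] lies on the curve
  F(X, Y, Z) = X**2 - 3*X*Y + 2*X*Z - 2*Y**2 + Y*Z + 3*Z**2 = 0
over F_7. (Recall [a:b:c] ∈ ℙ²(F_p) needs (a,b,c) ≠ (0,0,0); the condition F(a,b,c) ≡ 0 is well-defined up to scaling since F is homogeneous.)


F(4,4,1) ≡ 0 (mod 7); P is on the curve.

Evaluate F(4, 4, 1) term-by-term (mod 7).
  X**2 ↦ 1·16·1·1 = 16
  -3*X*Y ↦ -3·4·4·1 = -48
  2*X*Z ↦ 2·4·1·1 = 8
  -2*Y**2 ↦ -2·1·16·1 = -32
  Y*Z ↦ 1·1·4·1 = 4
  3*Z**2 ↦ 3·1·1·1 = 3
Sum: F(4, 4, 1) = (16) + (-48) + (8) + (-32) + (4) + (3) = -49.
Reducing mod 7: -49 ≡ 0 (mod 7).
Since F(a, b, c) ≡ 0 (mod 7), P lies on the curve.


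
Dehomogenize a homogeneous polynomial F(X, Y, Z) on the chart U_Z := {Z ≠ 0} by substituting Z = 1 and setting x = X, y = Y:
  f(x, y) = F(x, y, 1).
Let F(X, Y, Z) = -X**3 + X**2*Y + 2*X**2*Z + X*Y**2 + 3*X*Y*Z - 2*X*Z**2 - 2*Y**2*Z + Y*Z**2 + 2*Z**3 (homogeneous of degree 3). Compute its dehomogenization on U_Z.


f(x, y) = -x**3 + x**2*y + 2*x**2 + x*y**2 + 3*x*y - 2*x - 2*y**2 + y + 2

On U_Z we set Z = 1. Each monomial c·X^i·Y^j·Z^k in F becomes c·x^i·y^j·1^k = c·x^i·y^j.
Substituting Z = 1: F(X, Y, 1) = -x**3 + x**2*y + 2*x**2 + x*y**2 + 3*x*y - 2*x - 2*y**2 + y + 2.
Note: deg(f) ≤ deg(F) = 3; strict inequality happens when F is divisible by Z (lost terms).
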